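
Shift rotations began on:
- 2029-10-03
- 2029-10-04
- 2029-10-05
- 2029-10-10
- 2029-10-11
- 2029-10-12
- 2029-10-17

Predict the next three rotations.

Gaps: 1, 1, 5, 1, 1, 5 days — not constant, but cyclic with period 3.
The events fall on every Wednesday, Thursday and Friday.
Next Thursday: 2029-10-18.
Next Friday: 2029-10-19.
Next Wednesday: 2029-10-24.

2029-10-18, 2029-10-19, 2029-10-24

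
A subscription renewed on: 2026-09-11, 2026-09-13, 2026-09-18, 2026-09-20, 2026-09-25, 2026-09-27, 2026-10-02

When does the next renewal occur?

2026-10-04

Every event lands on a Friday or Sunday (gaps cycle 2, 5, 2, 5, 2, 5).
So the schedule is: every Friday and Sunday.
Next Sunday: 2026-10-04.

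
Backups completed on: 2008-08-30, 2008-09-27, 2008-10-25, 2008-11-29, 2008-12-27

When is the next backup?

These are Saturdays with 28, 28, 35, 28-day gaps.
Each is the final Saturday of its month — 2008-08-30 is past the 28th, so '4th Saturday' doesn't fit.
Last Saturday of January 2009: 2009-01-31.

2009-01-31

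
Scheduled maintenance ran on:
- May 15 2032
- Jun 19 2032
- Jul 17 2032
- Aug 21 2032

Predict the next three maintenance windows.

Sep 18 2032, Oct 16 2032, Nov 20 2032

Gaps: 35, 28, 35 days — a mix of 28 and 35. Every date is a Saturday.
Each is the 3rd Saturday of its month.
3rd Saturday of September 2032: Sep 18 2032.
October 2032 — 3rd Saturday is Oct 16 2032.
November 2032 — 3rd Saturday is Nov 20 2032.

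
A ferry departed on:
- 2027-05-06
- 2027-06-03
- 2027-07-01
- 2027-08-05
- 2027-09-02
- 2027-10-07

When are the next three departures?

All dates are Thursdays, 28, 28, 35, 28, 35 days apart.
Specifically, the 1st Thursday of each month.
1st Thursday of November 2027: 2027-11-04.
December 2027 — 1st Thursday is 2027-12-02.
January 2028 — 1st Thursday is 2028-01-06.

2027-11-04, 2027-12-02, 2028-01-06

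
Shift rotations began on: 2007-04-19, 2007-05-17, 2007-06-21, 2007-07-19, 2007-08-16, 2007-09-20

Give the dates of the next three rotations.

2007-10-18, 2007-11-15, 2007-12-20

Gaps: 28, 35, 28, 28, 35 days — a mix of 28 and 35. Every date is a Thursday.
Each is the 3rd Thursday of its month.
3rd Thursday of October 2007: 2007-10-18.
November 2007 — 3rd Thursday is 2007-11-15.
December 2007 — 3rd Thursday is 2007-12-20.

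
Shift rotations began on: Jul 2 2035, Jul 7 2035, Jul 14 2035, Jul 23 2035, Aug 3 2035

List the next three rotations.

The spacing grows by 2 each time: 5, 7, 9, 11 days.
Next gap: 13 days. Aug 3 2035 + 13 days = Aug 16 2035.
Next gap: 15 days. Aug 16 2035 + 15 days = Aug 31 2035.
Next gap: 17 days. Aug 31 2035 + 17 days = Sep 17 2035.

Aug 16 2035, Aug 31 2035, Sep 17 2035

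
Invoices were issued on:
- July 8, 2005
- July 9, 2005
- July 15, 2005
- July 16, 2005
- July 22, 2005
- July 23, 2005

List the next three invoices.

July 29, 2005; July 30, 2005; August 5, 2005

Gaps: 1, 6, 1, 6, 1 days — not constant, but cyclic with period 2.
The events fall on every Friday and Saturday.
The following Friday is July 29, 2005.
The following Saturday is July 30, 2005.
The following Friday is August 5, 2005.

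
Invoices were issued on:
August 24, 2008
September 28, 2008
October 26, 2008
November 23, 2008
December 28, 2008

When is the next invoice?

January 25, 2009

All dates are Sundays, 35, 28, 28, 35 days apart.
Specifically, the 4th Sunday of each month.
January 2009 — 4th Sunday is January 25, 2009.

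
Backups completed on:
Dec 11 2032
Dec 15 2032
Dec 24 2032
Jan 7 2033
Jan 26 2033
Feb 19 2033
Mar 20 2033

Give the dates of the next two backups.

Apr 23 2033, Jun 1 2033

The spacing grows by 5 each time: 4, 9, 14, 19, 24, 29 days.
Next gap: 34 days. Mar 20 2033 + 34 days = Apr 23 2033.
Next gap: 39 days. Apr 23 2033 + 39 days = Jun 1 2033.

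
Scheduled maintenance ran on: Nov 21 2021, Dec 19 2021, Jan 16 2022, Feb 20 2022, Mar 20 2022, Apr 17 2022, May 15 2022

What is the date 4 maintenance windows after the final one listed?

These are Sundays at 28- or 35-day spacing (28, 28, 35, 28, 28, 28).
The pattern: 3rd Sunday of the month.
3rd Sunday of June 2022: Jun 19 2022.
3rd Sunday of July 2022: Jul 17 2022.
August 2022 — 3rd Sunday is Aug 21 2022.
September 2022 — 3rd Sunday is Sep 18 2022.

Sep 18 2022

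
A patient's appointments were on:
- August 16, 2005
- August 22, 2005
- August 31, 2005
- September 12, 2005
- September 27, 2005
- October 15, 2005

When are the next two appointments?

November 5, 2005; November 29, 2005

The spacing grows by 3 each time: 6, 9, 12, 15, 18 days.
Next gap: 21 days. October 15, 2005 + 21 days = November 5, 2005.
Next gap: 24 days. November 5, 2005 + 24 days = November 29, 2005.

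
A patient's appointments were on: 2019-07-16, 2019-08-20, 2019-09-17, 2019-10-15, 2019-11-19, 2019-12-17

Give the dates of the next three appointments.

All dates are Tuesdays, 35, 28, 28, 35, 28 days apart.
Specifically, the 3rd Tuesday of each month.
3rd Tuesday of January 2020: 2020-01-21.
February 2020 — 3rd Tuesday is 2020-02-18.
3rd Tuesday of March 2020: 2020-03-17.

2020-01-21, 2020-02-18, 2020-03-17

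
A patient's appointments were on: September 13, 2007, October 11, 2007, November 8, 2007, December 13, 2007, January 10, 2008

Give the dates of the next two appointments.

February 14, 2008; March 13, 2008

All dates are Thursdays, 28, 28, 35, 28 days apart.
Specifically, the 2nd Thursday of each month.
February 2008 — 2nd Thursday is February 14, 2008.
March 2008 — 2nd Thursday is March 13, 2008.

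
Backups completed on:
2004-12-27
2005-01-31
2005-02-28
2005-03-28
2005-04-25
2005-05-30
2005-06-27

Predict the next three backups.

2005-07-25, 2005-08-29, 2005-09-26

Every date is a Monday; gaps 35, 28, 28, 28, 35, 28 days.
Each is the last Monday of its month (at least one falls on the 29th or later, ruling out '4th Monday').
July 2005 ends with Monday 2005-07-25.
August 2005 ends with Monday 2005-08-29.
Last Monday of September 2005: 2005-09-26.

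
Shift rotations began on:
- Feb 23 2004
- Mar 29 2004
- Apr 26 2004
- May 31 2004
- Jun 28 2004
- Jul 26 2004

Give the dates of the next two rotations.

All Mondays; the gaps (35, 28, 35, 28, 28) vary with month length.
This is the last Monday of each month.
August 2004 ends with Monday Aug 30 2004.
September 2004 ends with Monday Sep 27 2004.

Aug 30 2004, Sep 27 2004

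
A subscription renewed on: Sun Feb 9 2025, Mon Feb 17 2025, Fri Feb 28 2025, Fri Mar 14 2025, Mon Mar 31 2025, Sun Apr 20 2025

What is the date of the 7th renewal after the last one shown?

Sun Nov 30 2025

Intervals are 8, 11, 14, 17, 20 days — an arithmetic progression with common difference 3.
Next gap: 23 days. Sun Apr 20 2025 + 23 days = Tue May 13 2025.
Next gap: 26 days. Tue May 13 2025 + 26 days = Sun Jun 8 2025.
Next gap: 29 days. Sun Jun 8 2025 + 29 days = Mon Jul 7 2025.
Next gap: 32 days. Mon Jul 7 2025 + 32 days = Fri Aug 8 2025.
Next gap: 35 days. Fri Aug 8 2025 + 35 days = Fri Sep 12 2025.
Next gap: 38 days. Fri Sep 12 2025 + 38 days = Mon Oct 20 2025.
Next gap: 41 days. Mon Oct 20 2025 + 41 days = Sun Nov 30 2025.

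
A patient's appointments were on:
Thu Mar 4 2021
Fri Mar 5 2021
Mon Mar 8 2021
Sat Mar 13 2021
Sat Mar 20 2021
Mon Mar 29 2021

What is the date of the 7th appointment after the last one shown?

Mon Jul 26 2021

The spacing grows by 2 each time: 1, 3, 5, 7, 9 days.
Next gap: 11 days. Mon Mar 29 2021 + 11 days = Fri Apr 9 2021.
Next gap: 13 days. Fri Apr 9 2021 + 13 days = Thu Apr 22 2021.
Next gap: 15 days. Thu Apr 22 2021 + 15 days = Fri May 7 2021.
Next gap: 17 days. Fri May 7 2021 + 17 days = Mon May 24 2021.
Next gap: 19 days. Mon May 24 2021 + 19 days = Sat Jun 12 2021.
Next gap: 21 days. Sat Jun 12 2021 + 21 days = Sat Jul 3 2021.
Next gap: 23 days. Sat Jul 3 2021 + 23 days = Mon Jul 26 2021.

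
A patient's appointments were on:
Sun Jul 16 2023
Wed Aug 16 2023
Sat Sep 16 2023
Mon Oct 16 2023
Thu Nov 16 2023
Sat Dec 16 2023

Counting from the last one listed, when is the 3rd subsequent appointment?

The day-of-month is always 16 (31, 31, 30, 31, 30 days between events).
So this recurs on the 16th of each month.
Next: January 2024 → Tue Jan 16 2024.
February 2024: Fri Feb 16 2024.
Next: March 2024 → Sat Mar 16 2024.

Sat Mar 16 2024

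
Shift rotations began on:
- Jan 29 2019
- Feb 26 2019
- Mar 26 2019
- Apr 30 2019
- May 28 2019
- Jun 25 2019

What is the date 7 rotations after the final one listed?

Jan 28 2020

Every date is a Tuesday; gaps 28, 28, 35, 28, 28 days.
Each is the last Tuesday of its month (at least one falls on the 29th or later, ruling out '4th Tuesday').
Last Tuesday of July 2019: Jul 30 2019.
Last Tuesday of August 2019: Aug 27 2019.
September 2019 ends with Tuesday Sep 24 2019.
October 2019 ends with Tuesday Oct 29 2019.
November 2019 ends with Tuesday Nov 26 2019.
December 2019 ends with Tuesday Dec 31 2019.
Last Tuesday of January 2020: Jan 28 2020.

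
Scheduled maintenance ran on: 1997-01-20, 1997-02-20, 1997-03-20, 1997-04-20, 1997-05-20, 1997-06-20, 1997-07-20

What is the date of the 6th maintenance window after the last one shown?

1998-01-20

Each date is the 20th; the gaps (31, 28, 31, 30, 31, 30) track the month lengths.
The rule is the 20th of each month.
Next: August 1997 → 1997-08-20.
September 1997: 1997-09-20.
October 1997: 1997-10-20.
November 1997: 1997-11-20.
Next: December 1997 → 1997-12-20.
Next: January 1998 → 1998-01-20.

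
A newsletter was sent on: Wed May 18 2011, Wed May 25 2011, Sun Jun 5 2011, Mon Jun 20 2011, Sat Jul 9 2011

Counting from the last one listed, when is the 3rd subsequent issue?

The spacing grows by 4 each time: 7, 11, 15, 19 days.
Next gap: 23 days. Sat Jul 9 2011 + 23 days = Mon Aug 1 2011.
Next gap: 27 days. Mon Aug 1 2011 + 27 days = Sun Aug 28 2011.
Next gap: 31 days. Sun Aug 28 2011 + 31 days = Wed Sep 28 2011.

Wed Sep 28 2011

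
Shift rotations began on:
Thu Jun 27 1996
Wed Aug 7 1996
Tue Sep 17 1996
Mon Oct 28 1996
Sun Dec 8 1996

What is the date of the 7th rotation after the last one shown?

Sun Sep 21 1997

Gaps between consecutive events: 41, 41, 41, 41 days — a constant 41-day interval.
Sun Dec 8 1996 + 41 days = Sat Jan 18 1997.
Sat Jan 18 1997 + 41 days = Fri Feb 28 1997.
Fri Feb 28 1997 + 41 days = Thu Apr 10 1997.
Thu Apr 10 1997 + 41 days = Wed May 21 1997.
Wed May 21 1997 + 41 days = Tue Jul 1 1997.
Tue Jul 1 1997 + 41 days = Mon Aug 11 1997.
Mon Aug 11 1997 + 41 days = Sun Sep 21 1997.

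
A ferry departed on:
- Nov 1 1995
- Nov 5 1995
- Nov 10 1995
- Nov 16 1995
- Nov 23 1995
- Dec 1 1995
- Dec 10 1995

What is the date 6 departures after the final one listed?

Feb 23 1996

The spacing grows by 1 each time: 4, 5, 6, 7, 8, 9 days.
Next gap: 10 days. Dec 10 1995 + 10 days = Dec 20 1995.
Next gap: 11 days. Dec 20 1995 + 11 days = Dec 31 1995.
Next gap: 12 days. Dec 31 1995 + 12 days = Jan 12 1996.
Next gap: 13 days. Jan 12 1996 + 13 days = Jan 25 1996.
Next gap: 14 days. Jan 25 1996 + 14 days = Feb 8 1996.
Next gap: 15 days. Feb 8 1996 + 15 days = Feb 23 1996.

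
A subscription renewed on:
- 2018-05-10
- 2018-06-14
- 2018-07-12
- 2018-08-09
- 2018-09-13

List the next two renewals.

All dates are Thursdays, 35, 28, 28, 35 days apart.
Specifically, the 2nd Thursday of each month.
2nd Thursday of October 2018: 2018-10-11.
November 2018 — 2nd Thursday is 2018-11-08.

2018-10-11, 2018-11-08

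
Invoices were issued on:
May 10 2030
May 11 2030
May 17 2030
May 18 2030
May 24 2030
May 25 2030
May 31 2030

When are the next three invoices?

Jun 1 2030, Jun 7 2030, Jun 8 2030

The gap pattern 1, 6, 1, 6, 1, 6 repeats every 2 events.
These are the Fridays and Saturdays of each week.
The following Saturday is Jun 1 2030.
Next Friday: Jun 7 2030.
The following Saturday is Jun 8 2030.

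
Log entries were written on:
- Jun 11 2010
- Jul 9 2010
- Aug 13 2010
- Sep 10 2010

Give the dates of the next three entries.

These are Fridays at 28- or 35-day spacing (28, 35, 28).
The pattern: 2nd Friday of the month.
2nd Friday of October 2010: Oct 8 2010.
November 2010 — 2nd Friday is Nov 12 2010.
December 2010 — 2nd Friday is Dec 10 2010.

Oct 8 2010, Nov 12 2010, Dec 10 2010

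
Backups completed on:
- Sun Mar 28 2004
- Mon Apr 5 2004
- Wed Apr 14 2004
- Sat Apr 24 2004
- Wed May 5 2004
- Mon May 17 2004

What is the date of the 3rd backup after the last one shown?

Mon Jun 28 2004

Gaps: 8, 9, 10, 11, 12 days — each gap is 1 larger than the previous one.
Next gap: 13 days. Mon May 17 2004 + 13 days = Sun May 30 2004.
Next gap: 14 days. Sun May 30 2004 + 14 days = Sun Jun 13 2004.
Next gap: 15 days. Sun Jun 13 2004 + 15 days = Mon Jun 28 2004.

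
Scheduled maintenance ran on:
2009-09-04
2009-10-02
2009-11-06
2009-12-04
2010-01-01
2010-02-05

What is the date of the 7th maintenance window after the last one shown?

2010-09-03

These are Fridays at 28- or 35-day spacing (28, 35, 28, 28, 35).
The pattern: 1st Friday of the month.
1st Friday of March 2010: 2010-03-05.
April 2010 — 1st Friday is 2010-04-02.
1st Friday of May 2010: 2010-05-07.
June 2010 — 1st Friday is 2010-06-04.
July 2010 — 1st Friday is 2010-07-02.
1st Friday of August 2010: 2010-08-06.
September 2010 — 1st Friday is 2010-09-03.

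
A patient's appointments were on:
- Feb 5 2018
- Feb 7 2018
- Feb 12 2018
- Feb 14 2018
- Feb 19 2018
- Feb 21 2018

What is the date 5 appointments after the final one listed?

Mar 12 2018

Every event lands on a Monday or Wednesday (gaps cycle 2, 5, 2, 5, 2).
So the schedule is: every Monday and Wednesday.
Next Monday: Feb 26 2018.
Next Wednesday: Feb 28 2018.
Next Monday: Mar 5 2018.
The following Wednesday is Mar 7 2018.
Next Monday: Mar 12 2018.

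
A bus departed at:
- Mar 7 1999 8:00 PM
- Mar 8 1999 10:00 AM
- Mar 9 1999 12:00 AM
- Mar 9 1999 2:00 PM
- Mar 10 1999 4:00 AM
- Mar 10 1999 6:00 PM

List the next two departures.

Mar 11 1999 8:00 AM, Mar 11 1999 10:00 PM

Spacing: 14, 14, 14, 14, 14 h — constant 14 h.
Mar 10 1999 6:00 PM + 14 h = Mar 11 1999 8:00 AM.
Mar 11 1999 8:00 AM + 14 h = Mar 11 1999 10:00 PM.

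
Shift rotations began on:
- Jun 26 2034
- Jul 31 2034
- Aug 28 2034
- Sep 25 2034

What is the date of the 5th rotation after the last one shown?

Feb 26 2035

All Mondays; the gaps (35, 28, 28) vary with month length.
This is the last Monday of each month.
Last Monday of October 2034: Oct 30 2034.
Last Monday of November 2034: Nov 27 2034.
Last Monday of December 2034: Dec 25 2034.
January 2035 ends with Monday Jan 29 2035.
Last Monday of February 2035: Feb 26 2035.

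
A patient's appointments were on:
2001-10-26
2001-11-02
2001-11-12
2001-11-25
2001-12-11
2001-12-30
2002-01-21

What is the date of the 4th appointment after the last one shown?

Gaps: 7, 10, 13, 16, 19, 22 days — each gap is 3 larger than the previous one.
Next gap: 25 days. 2002-01-21 + 25 days = 2002-02-15.
Next gap: 28 days. 2002-02-15 + 28 days = 2002-03-15.
Next gap: 31 days. 2002-03-15 + 31 days = 2002-04-15.
Next gap: 34 days. 2002-04-15 + 34 days = 2002-05-19.

2002-05-19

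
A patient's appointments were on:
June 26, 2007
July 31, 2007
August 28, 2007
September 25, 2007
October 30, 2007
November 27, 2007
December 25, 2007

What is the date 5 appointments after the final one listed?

All Tuesdays; the gaps (35, 28, 28, 35, 28, 28) vary with month length.
This is the last Tuesday of each month.
January 2008 ends with Tuesday January 29, 2008.
February 2008 ends with Tuesday February 26, 2008.
March 2008 ends with Tuesday March 25, 2008.
April 2008 ends with Tuesday April 29, 2008.
May 2008 ends with Tuesday May 27, 2008.

May 27, 2008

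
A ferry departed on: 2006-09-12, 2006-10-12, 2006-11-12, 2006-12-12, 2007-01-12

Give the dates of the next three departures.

Each date is the 12th; the gaps (30, 31, 30, 31) track the month lengths.
The rule is the 12th of each month.
Next: February 2007 → 2007-02-12.
March 2007: 2007-03-12.
Next: April 2007 → 2007-04-12.

2007-02-12, 2007-03-12, 2007-04-12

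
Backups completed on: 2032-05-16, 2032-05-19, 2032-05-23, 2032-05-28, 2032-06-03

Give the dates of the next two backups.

The spacing grows by 1 each time: 3, 4, 5, 6 days.
Next gap: 7 days. 2032-06-03 + 7 days = 2032-06-10.
Next gap: 8 days. 2032-06-10 + 8 days = 2032-06-18.

2032-06-10, 2032-06-18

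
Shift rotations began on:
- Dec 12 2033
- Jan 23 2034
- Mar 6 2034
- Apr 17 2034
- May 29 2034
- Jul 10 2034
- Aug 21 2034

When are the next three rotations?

Oct 2 2034, Nov 13 2034, Dec 25 2034

Every event comes 42 days after the last (42, 42, 42, 42, 42, 42).
Aug 21 2034 + 42 days = Oct 2 2034.
Oct 2 2034 + 42 days = Nov 13 2034.
Nov 13 2034 + 42 days = Dec 25 2034.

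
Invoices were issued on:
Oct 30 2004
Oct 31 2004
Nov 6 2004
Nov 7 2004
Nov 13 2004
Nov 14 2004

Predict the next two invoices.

Nov 20 2004, Nov 21 2004

Every event lands on a Saturday or Sunday (gaps cycle 1, 6, 1, 6, 1).
So the schedule is: every Saturday and Sunday.
Next Saturday: Nov 20 2004.
Next Sunday: Nov 21 2004.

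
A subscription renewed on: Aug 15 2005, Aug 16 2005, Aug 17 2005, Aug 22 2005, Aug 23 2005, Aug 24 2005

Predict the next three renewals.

Every event lands on a Monday or Tuesday or Wednesday (gaps cycle 1, 1, 5, 1, 1).
So the schedule is: every Monday, Tuesday and Wednesday.
Next Monday: Aug 29 2005.
The following Tuesday is Aug 30 2005.
Next Wednesday: Aug 31 2005.

Aug 29 2005, Aug 30 2005, Aug 31 2005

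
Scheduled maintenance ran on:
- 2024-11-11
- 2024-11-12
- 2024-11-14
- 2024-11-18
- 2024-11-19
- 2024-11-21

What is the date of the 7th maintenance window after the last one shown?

2024-12-09

The gap pattern 1, 2, 4, 1, 2 repeats every 3 events.
These are the Mondays, Tuesdays and Thursdays of each week.
The following Monday is 2024-11-25.
Next Tuesday: 2024-11-26.
Next Thursday: 2024-11-28.
The following Monday is 2024-12-02.
Next Tuesday: 2024-12-03.
Next Thursday: 2024-12-05.
Next Monday: 2024-12-09.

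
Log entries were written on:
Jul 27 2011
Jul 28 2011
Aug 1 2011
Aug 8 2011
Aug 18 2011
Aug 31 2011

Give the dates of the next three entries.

Sep 16 2011, Oct 5 2011, Oct 27 2011

Intervals are 1, 4, 7, 10, 13 days — an arithmetic progression with common difference 3.
Next gap: 16 days. Aug 31 2011 + 16 days = Sep 16 2011.
Next gap: 19 days. Sep 16 2011 + 19 days = Oct 5 2011.
Next gap: 22 days. Oct 5 2011 + 22 days = Oct 27 2011.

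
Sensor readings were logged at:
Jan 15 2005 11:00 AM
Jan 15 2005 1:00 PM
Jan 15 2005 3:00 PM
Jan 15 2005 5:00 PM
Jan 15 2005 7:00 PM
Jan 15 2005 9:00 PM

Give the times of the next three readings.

Jan 15 2005 11:00 PM, Jan 16 2005 1:00 AM, Jan 16 2005 3:00 AM

Spacing: 2, 2, 2, 2, 2 h — constant 2 h.
Jan 15 2005 9:00 PM + 2 h = Jan 15 2005 11:00 PM.
Jan 15 2005 11:00 PM + 2 h = Jan 16 2005 1:00 AM.
Jan 16 2005 1:00 AM + 2 h = Jan 16 2005 3:00 AM.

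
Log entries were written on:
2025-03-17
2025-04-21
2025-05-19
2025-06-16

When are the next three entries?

Gaps: 35, 28, 28 days — a mix of 28 and 35. Every date is a Monday.
Each is the 3rd Monday of its month.
July 2025 — 3rd Monday is 2025-07-21.
3rd Monday of August 2025: 2025-08-18.
3rd Monday of September 2025: 2025-09-15.

2025-07-21, 2025-08-18, 2025-09-15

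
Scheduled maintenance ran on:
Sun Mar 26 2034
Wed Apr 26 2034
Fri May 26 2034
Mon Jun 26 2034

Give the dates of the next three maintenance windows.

Wed Jul 26 2034, Sat Aug 26 2034, Tue Sep 26 2034

Each date is the 26th; the gaps (31, 30, 31) track the month lengths.
The rule is the 26th of each month.
Next: July 2034 → Wed Jul 26 2034.
August 2034: Sat Aug 26 2034.
September 2034: Tue Sep 26 2034.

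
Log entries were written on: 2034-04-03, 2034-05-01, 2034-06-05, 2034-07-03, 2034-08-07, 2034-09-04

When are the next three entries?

2034-10-02, 2034-11-06, 2034-12-04

Gaps: 28, 35, 28, 35, 28 days — a mix of 28 and 35. Every date is a Monday.
Each is the 1st Monday of its month.
October 2034 — 1st Monday is 2034-10-02.
November 2034 — 1st Monday is 2034-11-06.
1st Monday of December 2034: 2034-12-04.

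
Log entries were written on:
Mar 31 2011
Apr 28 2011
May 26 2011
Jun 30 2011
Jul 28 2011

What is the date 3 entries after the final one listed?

Oct 27 2011

These are Thursdays with 28, 28, 35, 28-day gaps.
Each is the final Thursday of its month — Mar 31 2011 is past the 28th, so '4th Thursday' doesn't fit.
Last Thursday of August 2011: Aug 25 2011.
Last Thursday of September 2011: Sep 29 2011.
October 2011 ends with Thursday Oct 27 2011.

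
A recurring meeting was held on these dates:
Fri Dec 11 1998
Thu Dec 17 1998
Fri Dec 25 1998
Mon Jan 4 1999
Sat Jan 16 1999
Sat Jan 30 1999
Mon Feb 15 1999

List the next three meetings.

Fri Mar 5 1999, Thu Mar 25 1999, Fri Apr 16 1999

Gaps: 6, 8, 10, 12, 14, 16 days — each gap is 2 larger than the previous one.
Next gap: 18 days. Mon Feb 15 1999 + 18 days = Fri Mar 5 1999.
Next gap: 20 days. Fri Mar 5 1999 + 20 days = Thu Mar 25 1999.
Next gap: 22 days. Thu Mar 25 1999 + 22 days = Fri Apr 16 1999.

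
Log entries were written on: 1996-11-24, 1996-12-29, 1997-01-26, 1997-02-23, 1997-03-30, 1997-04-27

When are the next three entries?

All Sundays; the gaps (35, 28, 28, 35, 28) vary with month length.
This is the last Sunday of each month.
Last Sunday of May 1997: 1997-05-25.
Last Sunday of June 1997: 1997-06-29.
July 1997 ends with Sunday 1997-07-27.

1997-05-25, 1997-06-29, 1997-07-27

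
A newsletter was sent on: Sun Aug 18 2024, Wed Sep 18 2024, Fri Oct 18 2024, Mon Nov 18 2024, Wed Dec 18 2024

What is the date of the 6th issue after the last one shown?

Wed Jun 18 2025

Each date is the 18th; the gaps (31, 30, 31, 30) track the month lengths.
The rule is the 18th of each month.
Next: January 2025 → Sat Jan 18 2025.
Next: February 2025 → Tue Feb 18 2025.
March 2025: Tue Mar 18 2025.
Next: April 2025 → Fri Apr 18 2025.
May 2025: Sun May 18 2025.
June 2025: Wed Jun 18 2025.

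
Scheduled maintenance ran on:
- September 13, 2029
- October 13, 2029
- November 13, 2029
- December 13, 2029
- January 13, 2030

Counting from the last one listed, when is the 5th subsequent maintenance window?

The day-of-month is always 13 (30, 31, 30, 31 days between events).
So this recurs on the 13th of each month.
February 2030: February 13, 2030.
March 2030: March 13, 2030.
Next: April 2030 → April 13, 2030.
May 2030: May 13, 2030.
June 2030: June 13, 2030.

June 13, 2030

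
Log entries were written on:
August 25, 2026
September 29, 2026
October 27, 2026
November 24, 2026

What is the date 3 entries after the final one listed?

All Tuesdays; the gaps (35, 28, 28) vary with month length.
This is the last Tuesday of each month.
December 2026 ends with Tuesday December 29, 2026.
January 2027 ends with Tuesday January 26, 2027.
Last Tuesday of February 2027: February 23, 2027.

February 23, 2027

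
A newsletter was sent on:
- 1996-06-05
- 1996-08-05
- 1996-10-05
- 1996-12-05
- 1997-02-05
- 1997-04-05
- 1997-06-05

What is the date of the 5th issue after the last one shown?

Gaps: 61, 61, 61, 62, 59, 61 days — not constant. Every event is on the 5th of the month.
Pattern: the 5th of every 2 months.
Next: August 1997 → 1997-08-05.
Next: October 1997 → 1997-10-05.
Next: December 1997 → 1997-12-05.
February 1998: 1998-02-05.
April 1998: 1998-04-05.

1998-04-05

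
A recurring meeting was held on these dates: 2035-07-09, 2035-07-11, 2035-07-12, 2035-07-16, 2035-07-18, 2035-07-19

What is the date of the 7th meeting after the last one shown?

The gap pattern 2, 1, 4, 2, 1 repeats every 3 events.
These are the Mondays, Wednesdays and Thursdays of each week.
Next Monday: 2035-07-23.
Next Wednesday: 2035-07-25.
Next Thursday: 2035-07-26.
The following Monday is 2035-07-30.
Next Wednesday: 2035-08-01.
Next Thursday: 2035-08-02.
The following Monday is 2035-08-06.

2035-08-06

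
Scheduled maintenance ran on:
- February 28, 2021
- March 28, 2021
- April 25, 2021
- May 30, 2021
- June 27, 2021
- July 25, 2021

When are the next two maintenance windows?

August 29, 2021; September 26, 2021

All Sundays; the gaps (28, 28, 35, 28, 28) vary with month length.
This is the last Sunday of each month.
Last Sunday of August 2021: August 29, 2021.
Last Sunday of September 2021: September 26, 2021.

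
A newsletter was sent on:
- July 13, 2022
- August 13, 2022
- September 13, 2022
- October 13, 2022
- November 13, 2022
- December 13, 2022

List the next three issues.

January 13, 2023; February 13, 2023; March 13, 2023

The day-of-month is always 13 (31, 31, 30, 31, 30 days between events).
So this recurs on the 13th of each month.
January 2023: January 13, 2023.
February 2023: February 13, 2023.
Next: March 2023 → March 13, 2023.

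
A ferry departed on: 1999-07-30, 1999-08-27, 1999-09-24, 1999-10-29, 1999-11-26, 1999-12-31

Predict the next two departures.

All Fridays; the gaps (28, 28, 35, 28, 35) vary with month length.
This is the last Friday of each month.
Last Friday of January 2000: 2000-01-28.
February 2000 ends with Friday 2000-02-25.

2000-01-28, 2000-02-25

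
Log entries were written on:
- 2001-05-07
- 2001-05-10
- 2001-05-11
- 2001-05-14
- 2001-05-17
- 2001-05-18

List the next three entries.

Gaps: 3, 1, 3, 3, 1 days — not constant, but cyclic with period 3.
The events fall on every Monday, Thursday and Friday.
Next Monday: 2001-05-21.
Next Thursday: 2001-05-24.
The following Friday is 2001-05-25.

2001-05-21, 2001-05-24, 2001-05-25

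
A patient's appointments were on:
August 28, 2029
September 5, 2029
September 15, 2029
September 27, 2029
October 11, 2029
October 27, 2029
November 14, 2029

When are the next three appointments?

The spacing grows by 2 each time: 8, 10, 12, 14, 16, 18 days.
Next gap: 20 days. November 14, 2029 + 20 days = December 4, 2029.
Next gap: 22 days. December 4, 2029 + 22 days = December 26, 2029.
Next gap: 24 days. December 26, 2029 + 24 days = January 19, 2030.

December 4, 2029; December 26, 2029; January 19, 2030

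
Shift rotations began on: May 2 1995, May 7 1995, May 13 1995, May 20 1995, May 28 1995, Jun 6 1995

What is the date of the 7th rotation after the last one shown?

Sep 5 1995

Gaps: 5, 6, 7, 8, 9 days — each gap is 1 larger than the previous one.
Next gap: 10 days. Jun 6 1995 + 10 days = Jun 16 1995.
Next gap: 11 days. Jun 16 1995 + 11 days = Jun 27 1995.
Next gap: 12 days. Jun 27 1995 + 12 days = Jul 9 1995.
Next gap: 13 days. Jul 9 1995 + 13 days = Jul 22 1995.
Next gap: 14 days. Jul 22 1995 + 14 days = Aug 5 1995.
Next gap: 15 days. Aug 5 1995 + 15 days = Aug 20 1995.
Next gap: 16 days. Aug 20 1995 + 16 days = Sep 5 1995.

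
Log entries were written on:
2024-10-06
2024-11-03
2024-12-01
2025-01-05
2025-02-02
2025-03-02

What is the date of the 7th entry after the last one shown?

2025-10-05

All dates are Sundays, 28, 28, 35, 28, 28 days apart.
Specifically, the 1st Sunday of each month.
April 2025 — 1st Sunday is 2025-04-06.
May 2025 — 1st Sunday is 2025-05-04.
June 2025 — 1st Sunday is 2025-06-01.
July 2025 — 1st Sunday is 2025-07-06.
1st Sunday of August 2025: 2025-08-03.
September 2025 — 1st Sunday is 2025-09-07.
October 2025 — 1st Sunday is 2025-10-05.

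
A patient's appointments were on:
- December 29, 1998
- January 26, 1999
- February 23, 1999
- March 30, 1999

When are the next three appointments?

These are Tuesdays with 28, 28, 35-day gaps.
Each is the final Tuesday of its month — December 29, 1998 is past the 28th, so '4th Tuesday' doesn't fit.
April 1999 ends with Tuesday April 27, 1999.
May 1999 ends with Tuesday May 25, 1999.
June 1999 ends with Tuesday June 29, 1999.

April 27, 1999; May 25, 1999; June 29, 1999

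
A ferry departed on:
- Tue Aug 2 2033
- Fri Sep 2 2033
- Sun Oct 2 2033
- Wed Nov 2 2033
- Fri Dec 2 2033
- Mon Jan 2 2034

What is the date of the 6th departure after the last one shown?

Sun Jul 2 2034

Each date is the 2nd; the gaps (31, 30, 31, 30, 31) track the month lengths.
The rule is the 2nd of each month.
Next: February 2034 → Thu Feb 2 2034.
Next: March 2034 → Thu Mar 2 2034.
Next: April 2034 → Sun Apr 2 2034.
May 2034: Tue May 2 2034.
June 2034: Fri Jun 2 2034.
July 2034: Sun Jul 2 2034.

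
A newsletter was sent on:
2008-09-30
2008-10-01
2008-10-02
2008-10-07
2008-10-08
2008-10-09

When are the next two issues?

2008-10-14, 2008-10-15

Gaps: 1, 1, 5, 1, 1 days — not constant, but cyclic with period 3.
The events fall on every Tuesday, Wednesday and Thursday.
Next Tuesday: 2008-10-14.
The following Wednesday is 2008-10-15.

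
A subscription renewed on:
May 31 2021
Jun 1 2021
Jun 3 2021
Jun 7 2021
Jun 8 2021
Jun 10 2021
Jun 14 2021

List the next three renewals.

Jun 15 2021, Jun 17 2021, Jun 21 2021

Gaps: 1, 2, 4, 1, 2, 4 days — not constant, but cyclic with period 3.
The events fall on every Monday, Tuesday and Thursday.
The following Tuesday is Jun 15 2021.
Next Thursday: Jun 17 2021.
The following Monday is Jun 21 2021.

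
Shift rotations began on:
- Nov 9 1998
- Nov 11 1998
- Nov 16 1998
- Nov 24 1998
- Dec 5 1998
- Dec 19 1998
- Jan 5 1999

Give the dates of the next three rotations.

Intervals are 2, 5, 8, 11, 14, 17 days — an arithmetic progression with common difference 3.
Next gap: 20 days. Jan 5 1999 + 20 days = Jan 25 1999.
Next gap: 23 days. Jan 25 1999 + 23 days = Feb 17 1999.
Next gap: 26 days. Feb 17 1999 + 26 days = Mar 15 1999.

Jan 25 1999, Feb 17 1999, Mar 15 1999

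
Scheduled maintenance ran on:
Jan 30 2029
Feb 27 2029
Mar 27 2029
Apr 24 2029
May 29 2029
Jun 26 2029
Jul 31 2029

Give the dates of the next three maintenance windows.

Aug 28 2029, Sep 25 2029, Oct 30 2029

All Tuesdays; the gaps (28, 28, 28, 35, 28, 35) vary with month length.
This is the last Tuesday of each month.
August 2029 ends with Tuesday Aug 28 2029.
September 2029 ends with Tuesday Sep 25 2029.
October 2029 ends with Tuesday Oct 30 2029.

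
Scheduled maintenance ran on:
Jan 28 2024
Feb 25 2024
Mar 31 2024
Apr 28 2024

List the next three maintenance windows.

Every date is a Sunday; gaps 28, 35, 28 days.
Each is the last Sunday of its month (at least one falls on the 29th or later, ruling out '4th Sunday').
Last Sunday of May 2024: May 26 2024.
June 2024 ends with Sunday Jun 30 2024.
Last Sunday of July 2024: Jul 28 2024.

May 26 2024, Jun 30 2024, Jul 28 2024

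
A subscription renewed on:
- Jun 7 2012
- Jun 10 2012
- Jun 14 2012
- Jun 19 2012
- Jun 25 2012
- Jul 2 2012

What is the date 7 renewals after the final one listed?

Sep 17 2012

Gaps: 3, 4, 5, 6, 7 days — each gap is 1 larger than the previous one.
Next gap: 8 days. Jul 2 2012 + 8 days = Jul 10 2012.
Next gap: 9 days. Jul 10 2012 + 9 days = Jul 19 2012.
Next gap: 10 days. Jul 19 2012 + 10 days = Jul 29 2012.
Next gap: 11 days. Jul 29 2012 + 11 days = Aug 9 2012.
Next gap: 12 days. Aug 9 2012 + 12 days = Aug 21 2012.
Next gap: 13 days. Aug 21 2012 + 13 days = Sep 3 2012.
Next gap: 14 days. Sep 3 2012 + 14 days = Sep 17 2012.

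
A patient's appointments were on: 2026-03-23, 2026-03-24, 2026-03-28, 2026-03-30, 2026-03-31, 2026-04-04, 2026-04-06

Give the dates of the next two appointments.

2026-04-07, 2026-04-11

Gaps: 1, 4, 2, 1, 4, 2 days — not constant, but cyclic with period 3.
The events fall on every Monday, Tuesday and Saturday.
Next Tuesday: 2026-04-07.
Next Saturday: 2026-04-11.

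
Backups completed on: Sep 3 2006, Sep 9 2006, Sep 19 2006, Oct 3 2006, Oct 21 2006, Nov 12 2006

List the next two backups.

Dec 8 2006, Jan 7 2007

The spacing grows by 4 each time: 6, 10, 14, 18, 22 days.
Next gap: 26 days. Nov 12 2006 + 26 days = Dec 8 2006.
Next gap: 30 days. Dec 8 2006 + 30 days = Jan 7 2007.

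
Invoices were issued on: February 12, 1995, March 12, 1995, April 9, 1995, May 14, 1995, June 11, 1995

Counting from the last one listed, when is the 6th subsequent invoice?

Gaps: 28, 28, 35, 28 days — a mix of 28 and 35. Every date is a Sunday.
Each is the 2nd Sunday of its month.
July 1995 — 2nd Sunday is July 9, 1995.
2nd Sunday of August 1995: August 13, 1995.
September 1995 — 2nd Sunday is September 10, 1995.
2nd Sunday of October 1995: October 8, 1995.
November 1995 — 2nd Sunday is November 12, 1995.
2nd Sunday of December 1995: December 10, 1995.

December 10, 1995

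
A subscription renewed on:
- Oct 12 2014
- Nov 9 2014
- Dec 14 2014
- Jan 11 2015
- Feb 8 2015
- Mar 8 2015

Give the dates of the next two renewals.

Apr 12 2015, May 10 2015

All dates are Sundays, 28, 35, 28, 28, 28 days apart.
Specifically, the 2nd Sunday of each month.
2nd Sunday of April 2015: Apr 12 2015.
May 2015 — 2nd Sunday is May 10 2015.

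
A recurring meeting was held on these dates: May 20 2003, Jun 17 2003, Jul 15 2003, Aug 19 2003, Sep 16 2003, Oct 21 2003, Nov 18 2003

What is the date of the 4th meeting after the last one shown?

Gaps: 28, 28, 35, 28, 35, 28 days — a mix of 28 and 35. Every date is a Tuesday.
Each is the 3rd Tuesday of its month.
December 2003 — 3rd Tuesday is Dec 16 2003.
January 2004 — 3rd Tuesday is Jan 20 2004.
February 2004 — 3rd Tuesday is Feb 17 2004.
3rd Tuesday of March 2004: Mar 16 2004.

Mar 16 2004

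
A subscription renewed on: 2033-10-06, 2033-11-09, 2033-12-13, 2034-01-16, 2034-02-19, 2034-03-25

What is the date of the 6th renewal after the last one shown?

2034-10-15

Gaps between consecutive events: 34, 34, 34, 34, 34 days — a constant 34-day interval.
2034-03-25 + 34 days = 2034-04-28.
2034-04-28 + 34 days = 2034-06-01.
2034-06-01 + 34 days = 2034-07-05.
2034-07-05 + 34 days = 2034-08-08.
2034-08-08 + 34 days = 2034-09-11.
2034-09-11 + 34 days = 2034-10-15.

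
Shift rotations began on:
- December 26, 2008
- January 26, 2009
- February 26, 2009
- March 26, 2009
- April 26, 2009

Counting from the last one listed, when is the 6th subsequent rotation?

Each date is the 26th; the gaps (31, 31, 28, 31) track the month lengths.
The rule is the 26th of each month.
Next: May 2009 → May 26, 2009.
June 2009: June 26, 2009.
Next: July 2009 → July 26, 2009.
August 2009: August 26, 2009.
September 2009: September 26, 2009.
Next: October 2009 → October 26, 2009.

October 26, 2009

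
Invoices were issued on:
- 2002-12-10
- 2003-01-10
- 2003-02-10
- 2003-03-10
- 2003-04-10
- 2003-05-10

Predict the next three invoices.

2003-06-10, 2003-07-10, 2003-08-10

Gaps: 31, 31, 28, 31, 30 days — not constant. Every event is on the 10th of the month.
Pattern: the 10th of each month.
Next: June 2003 → 2003-06-10.
Next: July 2003 → 2003-07-10.
Next: August 2003 → 2003-08-10.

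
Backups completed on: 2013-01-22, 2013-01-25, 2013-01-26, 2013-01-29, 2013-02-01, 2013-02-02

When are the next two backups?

Gaps: 3, 1, 3, 3, 1 days — not constant, but cyclic with period 3.
The events fall on every Tuesday, Friday and Saturday.
The following Tuesday is 2013-02-05.
Next Friday: 2013-02-08.

2013-02-05, 2013-02-08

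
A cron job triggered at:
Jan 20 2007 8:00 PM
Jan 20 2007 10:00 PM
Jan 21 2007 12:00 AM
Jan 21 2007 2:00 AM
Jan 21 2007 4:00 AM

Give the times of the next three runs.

Spacing: 2, 2, 2, 2 h — constant 2 h.
Jan 21 2007 4:00 AM + 2 h = Jan 21 2007 6:00 AM.
Jan 21 2007 6:00 AM + 2 h = Jan 21 2007 8:00 AM.
Jan 21 2007 8:00 AM + 2 h = Jan 21 2007 10:00 AM.

Jan 21 2007 6:00 AM, Jan 21 2007 8:00 AM, Jan 21 2007 10:00 AM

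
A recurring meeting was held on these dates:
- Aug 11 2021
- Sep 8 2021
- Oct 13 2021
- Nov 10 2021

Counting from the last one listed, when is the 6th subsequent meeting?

Gaps: 28, 35, 28 days — a mix of 28 and 35. Every date is a Wednesday.
Each is the 2nd Wednesday of its month.
2nd Wednesday of December 2021: Dec 8 2021.
January 2022 — 2nd Wednesday is Jan 12 2022.
2nd Wednesday of February 2022: Feb 9 2022.
2nd Wednesday of March 2022: Mar 9 2022.
April 2022 — 2nd Wednesday is Apr 13 2022.
May 2022 — 2nd Wednesday is May 11 2022.

May 11 2022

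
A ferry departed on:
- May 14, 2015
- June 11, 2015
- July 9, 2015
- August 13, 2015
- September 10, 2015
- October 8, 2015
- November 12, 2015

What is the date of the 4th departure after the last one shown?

March 10, 2016

These are Thursdays at 28- or 35-day spacing (28, 28, 35, 28, 28, 35).
The pattern: 2nd Thursday of the month.
2nd Thursday of December 2015: December 10, 2015.
January 2016 — 2nd Thursday is January 14, 2016.
2nd Thursday of February 2016: February 11, 2016.
March 2016 — 2nd Thursday is March 10, 2016.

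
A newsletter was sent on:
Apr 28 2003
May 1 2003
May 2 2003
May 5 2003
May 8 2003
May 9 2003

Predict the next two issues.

May 12 2003, May 15 2003

The gap pattern 3, 1, 3, 3, 1 repeats every 3 events.
These are the Mondays, Thursdays and Fridays of each week.
Next Monday: May 12 2003.
Next Thursday: May 15 2003.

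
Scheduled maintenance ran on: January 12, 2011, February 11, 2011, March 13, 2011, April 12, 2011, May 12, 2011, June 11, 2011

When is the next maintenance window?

Gaps between consecutive events: 30, 30, 30, 30, 30 days — a constant 30-day interval.
June 11, 2011 + 30 days = July 11, 2011.

July 11, 2011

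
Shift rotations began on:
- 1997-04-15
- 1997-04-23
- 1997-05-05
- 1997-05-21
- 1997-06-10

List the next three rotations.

1997-07-04, 1997-08-01, 1997-09-02

Gaps: 8, 12, 16, 20 days — each gap is 4 larger than the previous one.
Next gap: 24 days. 1997-06-10 + 24 days = 1997-07-04.
Next gap: 28 days. 1997-07-04 + 28 days = 1997-08-01.
Next gap: 32 days. 1997-08-01 + 32 days = 1997-09-02.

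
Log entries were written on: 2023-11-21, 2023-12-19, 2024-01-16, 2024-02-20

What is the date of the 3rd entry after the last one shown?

All dates are Tuesdays, 28, 28, 35 days apart.
Specifically, the 3rd Tuesday of each month.
March 2024 — 3rd Tuesday is 2024-03-19.
April 2024 — 3rd Tuesday is 2024-04-16.
May 2024 — 3rd Tuesday is 2024-05-21.

2024-05-21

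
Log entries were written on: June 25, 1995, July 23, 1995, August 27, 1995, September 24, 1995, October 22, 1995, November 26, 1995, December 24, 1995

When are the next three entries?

These are Sundays at 28- or 35-day spacing (28, 35, 28, 28, 35, 28).
The pattern: 4th Sunday of the month.
4th Sunday of January 1996: January 28, 1996.
February 1996 — 4th Sunday is February 25, 1996.
4th Sunday of March 1996: March 24, 1996.

January 28, 1996; February 25, 1996; March 24, 1996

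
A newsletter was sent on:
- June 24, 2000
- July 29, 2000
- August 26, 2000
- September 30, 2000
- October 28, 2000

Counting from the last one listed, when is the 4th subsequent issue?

February 24, 2001

These are Saturdays with 35, 28, 35, 28-day gaps.
Each is the final Saturday of its month — July 29, 2000 is past the 28th, so '4th Saturday' doesn't fit.
November 2000 ends with Saturday November 25, 2000.
Last Saturday of December 2000: December 30, 2000.
Last Saturday of January 2001: January 27, 2001.
February 2001 ends with Saturday February 24, 2001.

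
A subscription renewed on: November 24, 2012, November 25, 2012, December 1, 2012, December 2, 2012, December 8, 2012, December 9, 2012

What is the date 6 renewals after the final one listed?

December 30, 2012

Every event lands on a Saturday or Sunday (gaps cycle 1, 6, 1, 6, 1).
So the schedule is: every Saturday and Sunday.
Next Saturday: December 15, 2012.
Next Sunday: December 16, 2012.
The following Saturday is December 22, 2012.
The following Sunday is December 23, 2012.
Next Saturday: December 29, 2012.
The following Sunday is December 30, 2012.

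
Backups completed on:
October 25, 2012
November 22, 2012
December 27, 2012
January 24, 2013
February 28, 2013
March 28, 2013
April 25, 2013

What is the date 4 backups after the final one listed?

August 22, 2013

Gaps: 28, 35, 28, 35, 28, 28 days — a mix of 28 and 35. Every date is a Thursday.
Each is the 4th Thursday of its month.
May 2013 — 4th Thursday is May 23, 2013.
June 2013 — 4th Thursday is June 27, 2013.
4th Thursday of July 2013: July 25, 2013.
August 2013 — 4th Thursday is August 22, 2013.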